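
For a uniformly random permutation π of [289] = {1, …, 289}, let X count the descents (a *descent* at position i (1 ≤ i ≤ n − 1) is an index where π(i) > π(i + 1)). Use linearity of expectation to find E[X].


Write X = Σ X_I over i = 1, …, 288, with X_I the indicator of one descent.
There are 288 indicators.
For each fixed i, the pair (π(i), π(i+1)) is a uniformly random ordered pair of distinct values from {1, …, 289}; by symmetry P[π(i) > π(i+1)] = 1/2.
By linearity: E[X] = 288 · (1/2) = (289 − 1) · (1/2) = 144 ≈ 144.0000.

E[X] = 144 = 144.0000.


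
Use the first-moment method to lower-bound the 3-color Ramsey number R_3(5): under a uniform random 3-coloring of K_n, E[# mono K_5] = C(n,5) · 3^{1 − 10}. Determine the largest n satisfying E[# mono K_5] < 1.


We need C(n, 5) · 3^{1 − 10} < 1, i.e. C(n, 5) < 3^{10 − 1} = 19683.
Check values of n near the boundary:
  n = 19: C(19, 5) = 11628; 11628 < 19683? YES
  n = 20: C(20, 5) = 15504; 15504 < 19683? YES
  n = 21: C(21, 5) = 20349; 20349 < 19683? NO
  n = 22: C(22, 5) = 26334; 26334 < 19683? NO
The largest n with C(n, 5) < 19683 is n = 20 (where E[X] = 5168/6561 ≈ 0.787685). Hence R_3(5) > 20, i.e. R_3(5) ≥ 21.

Largest n = 20; hence R_3(5) > 20.


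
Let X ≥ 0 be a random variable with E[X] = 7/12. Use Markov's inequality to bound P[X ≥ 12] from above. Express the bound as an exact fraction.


μ = E[X] = 7/12, a = 12.
Markov: P[X ≥ 12] ≤ μ/a = (7/12)/12 = 7/144.
Numerically: ≈ 0.049.
(Since a = 12 > μ = 0.583, the bound 7/144 is < 1 and informative.)

P[X ≥ 12] ≤ 7/144 ≈ 0.049.


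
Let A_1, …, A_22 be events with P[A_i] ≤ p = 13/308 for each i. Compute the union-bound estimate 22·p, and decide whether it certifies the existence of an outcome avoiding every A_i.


Union bound: P[∪_{i=1}^{22} A_i] ≤ Σ_i P[A_i] ≤ 22·p = 22·(13/308) = 13/14.
Numerically: 13/14 ≈ 0.9285714.
Is 13/14 < 1? YES.
Since P[∪ A_i] ≤ 13/14 < 1, the complement has P[∩ A_i^c] ≥ 1 − 13/14 = 1/14 > 0, so some outcome avoids every A_i.

22·p = 13/14 ≈ 0.9285714; existence CERTIFIED by the union bound.


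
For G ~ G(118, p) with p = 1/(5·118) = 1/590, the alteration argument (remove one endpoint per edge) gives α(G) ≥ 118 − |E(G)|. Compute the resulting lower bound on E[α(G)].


E[|E(G)|] = C(118, 2)·p = 6903 · (1/590) = 117/10.
E[α(G)] ≥ n − E[|E(G)|] = 118 − 117/10 = 1063/10.
Numerically: ≈ 106.300000.
(This is only a lower bound; the true E[α(G)] may be larger.)

E[α(G)] ≥ 1063/10 ≈ 106.300000.


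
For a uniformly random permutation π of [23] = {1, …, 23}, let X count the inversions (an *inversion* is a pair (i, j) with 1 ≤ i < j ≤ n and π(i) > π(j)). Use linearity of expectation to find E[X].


Write X = Σ X_I over the C(23, 2) = 253 pairs i < j, with X_I the indicator of one inversion.
There are 253 indicators.
For each fixed pair i < j, the values π(i) and π(j) are two distinct elements of {1, …, 23} in uniformly random order; by symmetry P[π(i) > π(j)] = 1/2.
By linearity: E[X] = 253 · (1/2) = C(23, 2) · (1/2) = 253/2 = 253/2 ≈ 126.500000.

E[X] = 253/2 = 126.500000.


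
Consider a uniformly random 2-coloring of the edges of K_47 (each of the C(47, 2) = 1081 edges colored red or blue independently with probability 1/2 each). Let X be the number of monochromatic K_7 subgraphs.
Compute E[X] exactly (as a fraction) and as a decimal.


Let X = Σ_S X_S over the C(47, 7) = 62891499 subsets S of size 7, where X_S = 1 if the K_7 on S is monochromatic.
For a fixed S, the K_7 on S has C(7, 2) = 21 edges. P[all 21 edges red] = (1/2)^21, and likewise for blue, so P[monochromatic] = 2·(1/2)^21 = 2^{1 − 21} = 1/1048576.
By linearity of expectation: E[X] = C(47, 7) · 2^{1 − 21} = 62891499 · 1/1048576 = 62891499/1048576.
Numerically: E[X] ≈ 59.978.

E[X] = C(47,7)·2^(1−C(7,2)) = 62891499/1048576 ≈ 59.978.


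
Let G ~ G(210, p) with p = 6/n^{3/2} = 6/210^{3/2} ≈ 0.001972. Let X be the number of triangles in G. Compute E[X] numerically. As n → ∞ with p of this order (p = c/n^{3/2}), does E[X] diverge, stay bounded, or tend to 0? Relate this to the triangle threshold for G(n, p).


Number of potential triangles: C(210, 3) = 1521520.
Each occurs with probability p³ ≈ (0.001972)³ ≈ 7.664202e-09.
By linearity: E[X] = C(210, 3)·p³ ≈ 1521520 · 7.664202e-09 ≈ 0.0117.
Since α = 3/2 > 1, p = c/n^{3/2} = o(1/n) is below the triangle threshold p ~ 1/n. Asymptotically E[X] ~ (c³/6)·n^{3(1−α)} = (6³/6)·n^{-1.5} → 0, so by Markov's inequality G has no triangles w.h.p.

E[X] ≈ 0.0117; in regime p = Θ(1/n^{3/2}) E[X] tends to 0 (below the triangle threshold p ~ 1/n).


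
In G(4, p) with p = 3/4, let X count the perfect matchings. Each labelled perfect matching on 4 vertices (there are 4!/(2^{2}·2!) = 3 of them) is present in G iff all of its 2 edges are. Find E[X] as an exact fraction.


K_4 has 4!/(2^{2}·2!) = 3 labelled perfect matchings.
For each such perfect matching H, let X_H = 1 if all 2 edges of H are present in G. Then P[X_H = 1] = p^{2} = (3/4)^{2} = 9/16.
By linearity of expectation: E[X] = Σ_H E[X_H] = 3 · p^{2} = 3 · 9/16 = 27/16.
Numerically: E[X] ≈ 1.6875.

E[X] = 3 · (3/4)^{2} = 27/16 ≈ 1.6875.


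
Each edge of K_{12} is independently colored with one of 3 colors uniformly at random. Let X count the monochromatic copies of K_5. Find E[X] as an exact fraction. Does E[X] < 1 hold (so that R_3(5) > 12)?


E[X] = C(12, 5) · 3^{1 − 10} = 792 · 3^{−9} = 792/19683.
As a reduced fraction: E[X] = 88/2187 ≈ 0.0402.
Is E[X] < 1? YES.
Since E[X] < 1, there exists a 3-coloring of K_{12} with no monochromatic K_5; hence R_3(5) > 12.

E[X] = 88/2187 ≈ 0.0402; E[X] < 1, so R_3(5) > 12.


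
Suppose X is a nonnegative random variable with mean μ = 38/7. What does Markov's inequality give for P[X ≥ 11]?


μ = E[X] = 38/7, a = 11.
Markov: P[X ≥ 11] ≤ μ/a = (38/7)/11 = 38/77.
Numerically: ≈ 0.49351.
(Since a = 11 > μ = 5.42857, the bound 38/77 is < 1 and informative.)

P[X ≥ 11] ≤ 38/77 ≈ 0.49351.


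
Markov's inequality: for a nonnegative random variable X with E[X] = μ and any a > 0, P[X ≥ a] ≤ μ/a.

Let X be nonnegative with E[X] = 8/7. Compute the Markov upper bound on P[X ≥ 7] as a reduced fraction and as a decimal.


μ = E[X] = 8/7, a = 7.
Markov: P[X ≥ 7] ≤ μ/a = (8/7)/7 = 8/49.
Numerically: ≈ 0.1633.
(Since a = 7 > μ = 1.1429, the bound 8/49 is < 1 and informative.)

P[X ≥ 7] ≤ 8/49 ≈ 0.1633.


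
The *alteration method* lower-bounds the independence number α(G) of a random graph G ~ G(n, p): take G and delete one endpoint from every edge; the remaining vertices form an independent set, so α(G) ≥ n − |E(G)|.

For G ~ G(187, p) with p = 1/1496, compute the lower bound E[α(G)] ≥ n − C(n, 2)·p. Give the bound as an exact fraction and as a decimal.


E[|E(G)|] = C(187, 2)·p = 17391 · (1/1496) = 93/8.
E[α(G)] ≥ n − E[|E(G)|] = 187 − 93/8 = 1403/8.
Numerically: ≈ 175.375.
(This is only a lower bound; the true E[α(G)] may be larger.)

E[α(G)] ≥ 1403/8 ≈ 175.375.


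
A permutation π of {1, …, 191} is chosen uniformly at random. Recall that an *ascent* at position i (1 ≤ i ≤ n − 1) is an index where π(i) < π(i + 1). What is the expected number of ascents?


Write X = Σ X_I over i = 1, …, 190, with X_I the indicator of one ascent.
There are 190 indicators.
For each fixed i, the pair (π(i), π(i+1)) is a uniformly random ordered pair of distinct values from {1, …, 191}; by symmetry P[π(i) < π(i+1)] = 1/2.
By linearity: E[X] = 190 · (1/2) = (191 − 1) · (1/2) = 95 ≈ 95.000000.

E[X] = 95 = 95.000000.


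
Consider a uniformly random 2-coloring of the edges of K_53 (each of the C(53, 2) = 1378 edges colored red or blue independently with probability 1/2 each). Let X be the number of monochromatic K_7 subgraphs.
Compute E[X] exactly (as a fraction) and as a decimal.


Let X = Σ_S X_S over the C(53, 7) = 154143080 subsets S of size 7, where X_S = 1 if the K_7 on S is monochromatic.
For a fixed S, the K_7 on S has C(7, 2) = 21 edges. P[all 21 edges red] = (1/2)^21, and likewise for blue, so P[monochromatic] = 2·(1/2)^21 = 2^{1 − 21} = 1/1048576.
By linearity: E[X] = C(53, 7) · 2^{1 − 21} = 154143080 · 1/1048576 = 19267885/131072.
Numerically: E[X] ≈ 147.002.

E[X] = C(53,7)·2^(1−C(7,2)) = 19267885/131072 ≈ 147.002.


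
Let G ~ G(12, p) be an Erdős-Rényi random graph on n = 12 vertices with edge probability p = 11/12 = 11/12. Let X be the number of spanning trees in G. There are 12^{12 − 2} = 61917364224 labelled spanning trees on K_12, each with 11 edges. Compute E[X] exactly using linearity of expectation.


K_12 has 12^{12 − 2} = 61917364224 labelled spanning trees.
For each such spanning tree H, let X_H = 1 if all 11 edges of H are present in G. Then P[X_H = 1] = p^{11} = (11/12)^{11} = 285311670611/743008370688.
Summing the indicators: E[X] = Σ_H E[X_H] = 61917364224 · p^{11} = 61917364224 · 285311670611/743008370688 = 285311670611/12.
Numerically: E[X] ≈ 2.3776e+10.

E[X] = 61917364224 · (11/12)^{11} = 285311670611/12 ≈ 2.3776e+10.


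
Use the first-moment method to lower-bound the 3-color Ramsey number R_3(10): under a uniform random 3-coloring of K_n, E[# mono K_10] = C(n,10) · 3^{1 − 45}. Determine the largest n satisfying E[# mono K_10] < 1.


We need C(n, 10) · 3^{1 − 45} < 1, i.e. C(n, 10) < 3^{45 − 1} = 984770902183611232881.
Check values of n near the boundary:
  n = 572: C(572, 10) = 954640815642161682606; 954640815642161682606 < 984770902183611232881? YES
  n = 573: C(573, 10) = 971597135635805762226; 971597135635805762226 < 984770902183611232881? YES
  n = 574: C(574, 10) = 988824035203816502691; 988824035203816502691 < 984770902183611232881? NO
  n = 575: C(575, 10) = 1006325345561406175305; 1006325345561406175305 < 984770902183611232881? NO
  n = 576: C(576, 10) = 1024104945306307344480; 1024104945306307344480 < 984770902183611232881? NO
The largest n with C(n, 10) < 984770902183611232881 is n = 573 (where E[X] = 35985079097622435638/36472996377170786403 ≈ 0.986623). Hence R_3(10) > 573, i.e. R_3(10) ≥ 574.

Largest n = 573; hence R_3(10) > 573.


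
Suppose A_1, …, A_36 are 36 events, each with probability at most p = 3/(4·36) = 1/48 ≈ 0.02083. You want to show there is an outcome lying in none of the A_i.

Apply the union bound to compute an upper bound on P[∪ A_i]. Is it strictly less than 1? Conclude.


Union bound: P[∪_{i=1}^{36} A_i] ≤ Σ_i P[A_i] ≤ 36·p = 36·(1/48) = 3/4.
Numerically: 3/4 ≈ 0.75000.
Is 3/4 < 1? YES.
Since P[∪ A_i] ≤ 3/4 < 1, the complement has P[∩ A_i^c] ≥ 1 − 3/4 = 1/4 > 0, so some outcome avoids every A_i.

36·p = 3/4 ≈ 0.75000; existence CERTIFIED by the union bound.


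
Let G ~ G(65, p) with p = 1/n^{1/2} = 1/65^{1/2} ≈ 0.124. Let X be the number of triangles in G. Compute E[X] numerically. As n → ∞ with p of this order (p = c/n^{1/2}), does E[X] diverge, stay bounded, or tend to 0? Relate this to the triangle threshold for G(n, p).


Number of potential triangles: C(65, 3) = 43680.
Each occurs with probability p³ ≈ (0.124)³ ≈ 1.908227e-03.
By linearity: E[X] = C(65, 3)·p³ ≈ 43680 · 1.908227e-03 ≈ 83.3513.
Since α = 1/2 < 1, p = c/n^{1/2} ≫ 1/n is above the triangle threshold p ~ 1/n. Asymptotically E[X] ~ (c³/6)·n^{3(1−α)} = (1³/6)·n^{1.5} → ∞; triangles are abundant w.h.p.

E[X] ≈ 83.3513; in regime p = Θ(1/n^{1/2}) E[X] diverges (above the triangle threshold p ~ 1/n).


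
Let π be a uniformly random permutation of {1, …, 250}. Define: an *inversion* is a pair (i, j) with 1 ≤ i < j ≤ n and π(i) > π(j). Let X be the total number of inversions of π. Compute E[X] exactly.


Write X = Σ X_I over the C(250, 2) = 31125 pairs i < j, with X_I the indicator of one inversion.
There are 31125 indicators.
For each fixed pair i < j, the values π(i) and π(j) are two distinct elements of {1, …, 250} in uniformly random order; by symmetry P[π(i) > π(j)] = 1/2.
By linearity: E[X] = 31125 · (1/2) = C(250, 2) · (1/2) = 31125/2 = 31125/2 ≈ 15562.500.

E[X] = 31125/2 = 15562.500.


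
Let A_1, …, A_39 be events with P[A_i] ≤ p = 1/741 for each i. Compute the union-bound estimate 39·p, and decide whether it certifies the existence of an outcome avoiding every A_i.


Union bound: P[∪_{i=1}^{39} A_i] ≤ Σ_i P[A_i] ≤ 39·p = 39·(1/741) = 1/19.
Numerically: 1/19 ≈ 0.052632.
Is 1/19 < 1? YES.
Since P[∪ A_i] ≤ 1/19 < 1, the complement has P[∩ A_i^c] ≥ 1 − 1/19 = 18/19 > 0, so some outcome avoids every A_i.

39·p = 1/19 ≈ 0.052632; existence CERTIFIED by the union bound.


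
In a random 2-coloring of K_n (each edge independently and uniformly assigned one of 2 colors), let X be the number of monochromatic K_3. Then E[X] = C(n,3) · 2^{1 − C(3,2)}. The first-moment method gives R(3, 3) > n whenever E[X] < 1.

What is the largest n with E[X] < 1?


We need C(n, 3) · 2^{1 − 3} < 1, i.e. C(n, 3) < 2^{3 − 1} = 4.
Check values of n near the boundary:
  n = 3: C(3, 3) = 1; 1 < 4? YES
  n = 4: C(4, 3) = 4; 4 < 4? NO
The largest n with C(n, 3) < 4 is n = 3 (where E[X] = 1/4 ≈ 0.250). Hence R(3, 3) > 3, i.e. R(3, 3) ≥ 4.

Largest n = 3; hence R(3, 3) > 3.


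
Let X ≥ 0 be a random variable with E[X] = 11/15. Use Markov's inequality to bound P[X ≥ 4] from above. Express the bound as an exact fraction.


μ = E[X] = 11/15, a = 4.
Markov: P[X ≥ 4] ≤ μ/a = (11/15)/4 = 11/60.
Numerically: ≈ 0.18333.
(Since a = 4 > μ = 0.73333, the bound 11/60 is < 1 and informative.)

P[X ≥ 4] ≤ 11/60 ≈ 0.18333.


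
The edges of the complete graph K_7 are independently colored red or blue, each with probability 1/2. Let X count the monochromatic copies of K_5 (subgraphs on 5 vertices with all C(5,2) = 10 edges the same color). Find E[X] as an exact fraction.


Let X = Σ_S X_S over the C(7, 5) = 21 subsets S of size 5, where X_S = 1 if the K_5 on S is monochromatic.
For a fixed S, the K_5 on S has C(5, 2) = 10 edges. P[all 10 edges red] = (1/2)^10, and likewise for blue, so P[monochromatic] = 2·(1/2)^10 = 2^{1 − 10} = 1/512.
By linearity of expectation: E[X] = C(7, 5) · 2^{1 − 10} = 21 · 1/512 = 21/512.
Numerically: E[X] ≈ 0.041016.

E[X] = C(7,5)·2^(1−C(5,2)) = 21/512 ≈ 0.041016.


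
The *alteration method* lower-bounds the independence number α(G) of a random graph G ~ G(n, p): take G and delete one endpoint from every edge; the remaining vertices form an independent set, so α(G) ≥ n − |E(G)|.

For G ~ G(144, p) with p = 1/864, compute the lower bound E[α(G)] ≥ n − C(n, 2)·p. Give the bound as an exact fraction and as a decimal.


E[|E(G)|] = C(144, 2)·p = 10296 · (1/864) = 143/12.
E[α(G)] ≥ n − E[|E(G)|] = 144 − 143/12 = 1585/12.
Numerically: ≈ 132.083.
(This is only a lower bound; the true E[α(G)] may be larger.)

E[α(G)] ≥ 1585/12 ≈ 132.083.


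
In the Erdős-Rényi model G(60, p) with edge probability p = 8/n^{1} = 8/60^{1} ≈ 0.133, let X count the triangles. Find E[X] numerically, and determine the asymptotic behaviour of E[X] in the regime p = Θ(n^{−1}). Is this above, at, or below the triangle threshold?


Number of potential triangles: C(60, 3) = 34220.
Each occurs with probability p³ ≈ (0.133)³ ≈ 2.37037e-03.
By linearity: E[X] = C(60, 3)·p³ ≈ 34220 · 2.37037e-03 ≈ 81.114.
Here α = 1, so p = 8/n is exactly at the triangle threshold p ~ 1/n. Asymptotically E[X] → c³/6 = 8³/6 = 256/3 ≈ 85.333, a bounded constant. In this regime the triangle count is asymptotically Poisson(c³/6).

E[X] ≈ 81.114; in regime p = Θ(1/n^{1}) E[X] stays bounded (at the triangle threshold p ~ 1/n).


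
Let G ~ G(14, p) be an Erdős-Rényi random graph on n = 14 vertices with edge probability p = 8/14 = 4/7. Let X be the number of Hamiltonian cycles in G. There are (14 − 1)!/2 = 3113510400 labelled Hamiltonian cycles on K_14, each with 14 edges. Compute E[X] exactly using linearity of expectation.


K_14 has (14 − 1)!/2 = 3113510400 labelled Hamiltonian cycles.
For each such Hamiltonian cycle H, let X_H = 1 if all 14 edges of H are present in G. Then P[X_H = 1] = p^{14} = (4/7)^{14} = 268435456/678223072849.
Summing the indicators: E[X] = Σ_H E[X_H] = 3113510400 · p^{14} = 3113510400 · 268435456/678223072849 = 119396654854963200/96889010407.
Numerically: E[X] ≈ 1.2323e+06.

E[X] = 3113510400 · (4/7)^{14} = 119396654854963200/96889010407 ≈ 1.2323e+06.


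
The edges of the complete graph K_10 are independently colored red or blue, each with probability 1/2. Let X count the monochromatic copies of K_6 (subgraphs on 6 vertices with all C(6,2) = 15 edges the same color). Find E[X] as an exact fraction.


Let X = Σ_S X_S over the C(10, 6) = 210 subsets S of size 6, where X_S = 1 if the K_6 on S is monochromatic.
For a fixed S, the K_6 on S has C(6, 2) = 15 edges. P[all 15 edges red] = (1/2)^15, and likewise for blue, so P[monochromatic] = 2·(1/2)^15 = 2^{1 − 15} = 1/16384.
Summing: E[X] = C(10, 6) · 2^{1 − 15} = 210 · 1/16384 = 105/8192.
Numerically: E[X] ≈ 0.013.

E[X] = C(10,6)·2^(1−C(6,2)) = 105/8192 ≈ 0.013.


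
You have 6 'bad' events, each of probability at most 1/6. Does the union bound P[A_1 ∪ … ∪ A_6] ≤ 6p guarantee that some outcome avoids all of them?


Union bound: P[∪_{i=1}^{6} A_i] ≤ Σ_i P[A_i] ≤ 6·p = 6·(1/6) = 1.
Numerically: 1 ≈ 1.0000000.
Is 1 < 1? NO.
Since the bound 1 is ≥ 1, the union bound is uninformative here; it does NOT by itself certify existence.

6·p = 1 ≈ 1.0000000; existence NOT certified by the union bound.


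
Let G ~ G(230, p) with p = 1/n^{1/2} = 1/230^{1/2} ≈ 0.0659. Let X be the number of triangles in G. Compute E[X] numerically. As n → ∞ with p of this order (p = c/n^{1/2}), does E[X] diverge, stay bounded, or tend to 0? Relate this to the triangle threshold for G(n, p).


Number of potential triangles: C(230, 3) = 2001460.
Each occurs with probability p³ ≈ (0.0659)³ ≈ 2.86687e-04.
By linearity: E[X] = C(230, 3)·p³ ≈ 2001460 · 2.86687e-04 ≈ 573.793.
Since α = 1/2 < 1, p = c/n^{1/2} ≫ 1/n is above the triangle threshold p ~ 1/n. Asymptotically E[X] ~ (c³/6)·n^{3(1−α)} = (1³/6)·n^{1.5} → ∞; triangles are abundant w.h.p.

E[X] ≈ 573.793; in regime p = Θ(1/n^{1/2}) E[X] diverges (above the triangle threshold p ~ 1/n).


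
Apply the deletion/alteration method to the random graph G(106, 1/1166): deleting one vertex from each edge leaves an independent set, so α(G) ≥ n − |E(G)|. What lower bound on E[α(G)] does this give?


E[|E(G)|] = C(106, 2)·p = 5565 · (1/1166) = 105/22.
E[α(G)] ≥ n − E[|E(G)|] = 106 − 105/22 = 2227/22.
Numerically: ≈ 101.22727.
(This is only a lower bound; the true E[α(G)] may be larger.)

E[α(G)] ≥ 2227/22 ≈ 101.22727.


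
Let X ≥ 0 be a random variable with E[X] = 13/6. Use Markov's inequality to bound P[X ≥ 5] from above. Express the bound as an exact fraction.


μ = E[X] = 13/6, a = 5.
Markov: P[X ≥ 5] ≤ μ/a = (13/6)/5 = 13/30.
Numerically: ≈ 0.43333.
(Since a = 5 > μ = 2.16667, the bound 13/30 is < 1 and informative.)

P[X ≥ 5] ≤ 13/30 ≈ 0.43333.


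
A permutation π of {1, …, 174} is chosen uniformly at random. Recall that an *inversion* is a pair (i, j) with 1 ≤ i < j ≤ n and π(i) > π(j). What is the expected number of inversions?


Write X = Σ X_I over the C(174, 2) = 15051 pairs i < j, with X_I the indicator of one inversion.
There are 15051 indicators.
For each fixed pair i < j, the values π(i) and π(j) are two distinct elements of {1, …, 174} in uniformly random order; by symmetry P[π(i) > π(j)] = 1/2.
By linearity: E[X] = 15051 · (1/2) = C(174, 2) · (1/2) = 15051/2 = 15051/2 ≈ 7525.50000.

E[X] = 15051/2 = 7525.50000.


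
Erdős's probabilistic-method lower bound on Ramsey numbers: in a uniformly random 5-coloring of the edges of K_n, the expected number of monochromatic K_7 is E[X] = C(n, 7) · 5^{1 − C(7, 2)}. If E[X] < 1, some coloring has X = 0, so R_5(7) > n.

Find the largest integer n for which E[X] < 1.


We need C(n, 7) · 5^{1 − 21} < 1, i.e. C(n, 7) < 5^{21 − 1} = 95367431640625.
Check values of n near the boundary:
  n = 333: C(333, 7) = 84549532139028; 84549532139028 < 95367431640625? YES
  n = 334: C(334, 7) = 86359460961576; 86359460961576 < 95367431640625? YES
  n = 335: C(335, 7) = 88202498238195; 88202498238195 < 95367431640625? YES
  n = 336: C(336, 7) = 90079147136880; 90079147136880 < 95367431640625? YES
  n = 337: C(337, 7) = 91989916924632; 91989916924632 < 95367431640625? YES
  n = 338: C(338, 7) = 93935323022736; 93935323022736 < 95367431640625? YES
  n = 339: C(339, 7) = 95915887062372; 95915887062372 < 95367431640625? NO
The largest n with C(n, 7) < 95367431640625 is n = 338 (where E[X] = 93935323022736/95367431640625 ≈ 0.985). Hence R_5(7) > 338, i.e. R_5(7) ≥ 339.

Largest n = 338; hence R_5(7) > 338.


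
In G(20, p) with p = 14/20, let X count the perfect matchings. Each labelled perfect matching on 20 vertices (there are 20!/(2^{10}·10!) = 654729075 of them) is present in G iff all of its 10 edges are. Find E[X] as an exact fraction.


K_20 has 20!/(2^{10}·10!) = 654729075 labelled perfect matchings.
For each such perfect matching H, let X_H = 1 if all 10 edges of H are present in G. Then P[X_H = 1] = p^{10} = (7/10)^{10} = 282475249/10000000000.
By linearity of expectation: E[X] = Σ_H E[X_H] = 654729075 · p^{10} = 654729075 · 282475249/10000000000 = 7397790339526587/400000000.
Numerically: E[X] ≈ 1.8494e+07.

E[X] = 654729075 · (7/10)^{10} = 7397790339526587/400000000 ≈ 1.8494e+07.


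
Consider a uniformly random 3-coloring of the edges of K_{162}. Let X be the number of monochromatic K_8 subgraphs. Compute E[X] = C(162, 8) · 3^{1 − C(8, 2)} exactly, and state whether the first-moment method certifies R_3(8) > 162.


E[X] = C(162, 8) · 3^{1 − 28} = 9870758125020 · 3^{−27} = 9870758125020/7625597484987.
As a reduced fraction: E[X] = 121861211420/94143178827 ≈ 1.294424.
Is E[X] < 1? NO.
Since E[X] ≥ 1, the first-moment bound is inconclusive at n = 162; it does NOT by itself certify R_3(8) > 162.

E[X] = 121861211420/94143178827 ≈ 1.294424; E[X] ≥ 1; first-moment method inconclusive here.


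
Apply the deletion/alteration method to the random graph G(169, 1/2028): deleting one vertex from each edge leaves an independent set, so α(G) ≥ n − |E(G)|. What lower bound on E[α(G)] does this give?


E[|E(G)|] = C(169, 2)·p = 14196 · (1/2028) = 7.
E[α(G)] ≥ n − E[|E(G)|] = 169 − 7 = 162.
Numerically: ≈ 162.0000.
(This is only a lower bound; the true E[α(G)] may be larger.)

E[α(G)] ≥ 162 ≈ 162.0000.


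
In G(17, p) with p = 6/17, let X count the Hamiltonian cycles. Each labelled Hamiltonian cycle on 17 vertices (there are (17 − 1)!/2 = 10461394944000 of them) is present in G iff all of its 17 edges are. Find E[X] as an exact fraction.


K_17 has (17 − 1)!/2 = 10461394944000 labelled Hamiltonian cycles.
For each such Hamiltonian cycle H, let X_H = 1 if all 17 edges of H are present in G. Then P[X_H = 1] = p^{17} = (6/17)^{17} = 16926659444736/827240261886336764177.
By linearity: E[X] = Σ_H E[X_H] = 10461394944000 · p^{17} = 10461394944000 · 16926659444736/827240261886336764177 = 177076469533971037814784000/827240261886336764177.
Numerically: E[X] ≈ 2.141e+05.

E[X] = 10461394944000 · (6/17)^{17} = 177076469533971037814784000/827240261886336764177 ≈ 2.141e+05.


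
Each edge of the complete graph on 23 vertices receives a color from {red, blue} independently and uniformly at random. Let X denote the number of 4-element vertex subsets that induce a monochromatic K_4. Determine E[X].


Let X = Σ_S X_S over the C(23, 4) = 8855 subsets S of size 4, where X_S = 1 if the K_4 on S is monochromatic.
For a fixed S, the K_4 on S has C(4, 2) = 6 edges. P[all 6 edges red] = (1/2)^6, and likewise for blue, so P[monochromatic] = 2·(1/2)^6 = 2^{1 − 6} = 1/32.
By linearity: E[X] = C(23, 4) · 2^{1 − 6} = 8855 · 1/32 = 8855/32.
Numerically: E[X] ≈ 276.718750.

E[X] = C(23,4)·2^(1−C(4,2)) = 8855/32 ≈ 276.718750.


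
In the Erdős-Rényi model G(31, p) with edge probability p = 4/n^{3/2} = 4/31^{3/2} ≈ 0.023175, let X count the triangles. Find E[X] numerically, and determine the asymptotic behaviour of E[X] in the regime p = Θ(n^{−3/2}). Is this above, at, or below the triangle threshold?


Number of potential triangles: C(31, 3) = 4495.
Each occurs with probability p³ ≈ (0.023175)³ ≈ 1.2446646e-05.
By linearity: E[X] = C(31, 3)·p³ ≈ 4495 · 1.2446646e-05 ≈ 0.05595.
Since α = 3/2 > 1, p = c/n^{3/2} = o(1/n) is below the triangle threshold p ~ 1/n. Asymptotically E[X] ~ (c³/6)·n^{3(1−α)} = (4³/6)·n^{-1.5} → 0, so by Markov's inequality G has no triangles w.h.p.

E[X] ≈ 0.05595; in regime p = Θ(1/n^{3/2}) E[X] tends to 0 (below the triangle threshold p ~ 1/n).


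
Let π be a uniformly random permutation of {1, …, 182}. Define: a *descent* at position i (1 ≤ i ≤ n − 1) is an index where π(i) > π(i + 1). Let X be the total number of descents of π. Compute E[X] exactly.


Write X = Σ X_I over i = 1, …, 181, with X_I the indicator of one descent.
There are 181 indicators.
For each fixed i, the pair (π(i), π(i+1)) is a uniformly random ordered pair of distinct values from {1, …, 182}; by symmetry P[π(i) > π(i+1)] = 1/2.
By linearity: E[X] = 181 · (1/2) = (182 − 1) · (1/2) = 181/2 ≈ 90.5000.

E[X] = 181/2 = 90.5000.


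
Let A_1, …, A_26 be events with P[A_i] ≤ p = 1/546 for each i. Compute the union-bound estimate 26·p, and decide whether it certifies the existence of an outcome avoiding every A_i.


Union bound: P[∪_{i=1}^{26} A_i] ≤ Σ_i P[A_i] ≤ 26·p = 26·(1/546) = 1/21.
Numerically: 1/21 ≈ 0.0476.
Is 1/21 < 1? YES.
Since P[∪ A_i] ≤ 1/21 < 1, the complement has P[∩ A_i^c] ≥ 1 − 1/21 = 20/21 > 0, so some outcome avoids every A_i.

26·p = 1/21 ≈ 0.0476; existence CERTIFIED by the union bound.


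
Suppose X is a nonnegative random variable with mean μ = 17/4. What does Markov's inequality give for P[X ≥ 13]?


μ = E[X] = 17/4, a = 13.
Markov: P[X ≥ 13] ≤ μ/a = (17/4)/13 = 17/52.
Numerically: ≈ 0.32692.
(Since a = 13 > μ = 4.25000, the bound 17/52 is < 1 and informative.)

P[X ≥ 13] ≤ 17/52 ≈ 0.32692.


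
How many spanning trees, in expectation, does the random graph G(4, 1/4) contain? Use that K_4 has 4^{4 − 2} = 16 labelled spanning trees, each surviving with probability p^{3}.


K_4 has 4^{4 − 2} = 16 labelled spanning trees.
For each such spanning tree H, let X_H = 1 if all 3 edges of H are present in G. Then P[X_H = 1] = p^{3} = (1/4)^{3} = 1/64.
Summing the indicators: E[X] = Σ_H E[X_H] = 16 · p^{3} = 16 · 1/64 = 1/4.
Numerically: E[X] ≈ 0.25.

E[X] = 16 · (1/4)^{3} = 1/4 ≈ 0.25.


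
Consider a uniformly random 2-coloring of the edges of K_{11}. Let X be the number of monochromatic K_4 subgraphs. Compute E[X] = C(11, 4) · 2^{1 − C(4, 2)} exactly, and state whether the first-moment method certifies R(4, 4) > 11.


E[X] = C(11, 4) · 2^{1 − 6} = 330 · 2^{−5} = 330/32.
As a reduced fraction: E[X] = 165/16 ≈ 10.3125.
Is E[X] < 1? NO.
Since E[X] ≥ 1, the first-moment bound is inconclusive at n = 11; it does NOT by itself certify R(4, 4) > 11.

E[X] = 165/16 ≈ 10.3125; E[X] ≥ 1; first-moment method inconclusive here.


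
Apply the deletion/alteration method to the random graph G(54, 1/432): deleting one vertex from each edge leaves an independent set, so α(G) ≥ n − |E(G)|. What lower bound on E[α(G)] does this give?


E[|E(G)|] = C(54, 2)·p = 1431 · (1/432) = 53/16.
E[α(G)] ≥ n − E[|E(G)|] = 54 − 53/16 = 811/16.
Numerically: ≈ 50.6875.
(This is only a lower bound; the true E[α(G)] may be larger.)

E[α(G)] ≥ 811/16 ≈ 50.6875.


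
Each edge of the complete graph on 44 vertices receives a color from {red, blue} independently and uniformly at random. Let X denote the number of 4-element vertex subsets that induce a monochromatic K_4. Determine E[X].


Let X = Σ_S X_S over the C(44, 4) = 135751 subsets S of size 4, where X_S = 1 if the K_4 on S is monochromatic.
For a fixed S, the K_4 on S has C(4, 2) = 6 edges. P[all 6 edges red] = (1/2)^6, and likewise for blue, so P[monochromatic] = 2·(1/2)^6 = 2^{1 − 6} = 1/32.
By linearity: E[X] = C(44, 4) · 2^{1 − 6} = 135751 · 1/32 = 135751/32.
Numerically: E[X] ≈ 4242.2188.

E[X] = C(44,4)·2^(1−C(4,2)) = 135751/32 ≈ 4242.2188.


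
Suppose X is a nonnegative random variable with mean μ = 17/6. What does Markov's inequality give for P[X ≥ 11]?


μ = E[X] = 17/6, a = 11.
Markov: P[X ≥ 11] ≤ μ/a = (17/6)/11 = 17/66.
Numerically: ≈ 0.257576.
(Since a = 11 > μ = 2.833333, the bound 17/66 is < 1 and informative.)

P[X ≥ 11] ≤ 17/66 ≈ 0.257576.


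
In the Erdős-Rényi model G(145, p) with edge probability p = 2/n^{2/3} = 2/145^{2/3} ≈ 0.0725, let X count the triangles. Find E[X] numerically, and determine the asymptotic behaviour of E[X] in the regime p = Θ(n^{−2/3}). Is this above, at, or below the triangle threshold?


Number of potential triangles: C(145, 3) = 497640.
Each occurs with probability p³ ≈ (0.0725)³ ≈ 3.80499e-04.
By linearity: E[X] = C(145, 3)·p³ ≈ 497640 · 3.80499e-04 ≈ 189.352.
Since α = 2/3 < 1, p = c/n^{2/3} ≫ 1/n is above the triangle threshold p ~ 1/n. Asymptotically E[X] ~ (c³/6)·n^{3(1−α)} = (2³/6)·n^{1} → ∞; triangles are abundant w.h.p.

E[X] ≈ 189.352; in regime p = Θ(1/n^{2/3}) E[X] diverges (above the triangle threshold p ~ 1/n).


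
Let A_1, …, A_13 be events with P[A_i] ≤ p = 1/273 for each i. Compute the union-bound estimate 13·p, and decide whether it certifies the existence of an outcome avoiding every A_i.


Union bound: P[∪_{i=1}^{13} A_i] ≤ Σ_i P[A_i] ≤ 13·p = 13·(1/273) = 1/21.
Numerically: 1/21 ≈ 0.047619.
Is 1/21 < 1? YES.
Since P[∪ A_i] ≤ 1/21 < 1, the complement has P[∩ A_i^c] ≥ 1 − 1/21 = 20/21 > 0, so some outcome avoids every A_i.

13·p = 1/21 ≈ 0.047619; existence CERTIFIED by the union bound.


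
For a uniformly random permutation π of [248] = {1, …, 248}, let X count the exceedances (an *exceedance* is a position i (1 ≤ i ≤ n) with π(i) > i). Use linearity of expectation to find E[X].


Write X = Σ_{i=1}^{248} X_i, where X_i = 1_{π(i) > i}.
For each fixed i, π(i) is uniform over {1, …, 248} (marginal of a uniform permutation), so P[π(i) > i] = (n − i)/n. Summing: Σ_{i=1}^{248} (n − i)/n = (0 + 1 + … + 247)/248 = 248(248 − 1)/(2·248) = (248 − 1)/2.
Hence E[X] = Σ_{i=1}^{248} (248 − i)/248 = 247/2 ≈ 123.500.

E[X] = 247/2 = 123.500.


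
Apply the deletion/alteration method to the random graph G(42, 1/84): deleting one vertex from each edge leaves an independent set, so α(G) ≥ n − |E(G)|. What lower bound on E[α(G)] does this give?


E[|E(G)|] = C(42, 2)·p = 861 · (1/84) = 41/4.
E[α(G)] ≥ n − E[|E(G)|] = 42 − 41/4 = 127/4.
Numerically: ≈ 31.7500.
(This is only a lower bound; the true E[α(G)] may be larger.)

E[α(G)] ≥ 127/4 ≈ 31.7500.


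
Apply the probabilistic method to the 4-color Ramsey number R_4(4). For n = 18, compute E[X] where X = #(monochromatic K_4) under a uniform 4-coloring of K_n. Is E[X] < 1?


E[X] = C(18, 4) · 4^{1 − 6} = 3060 · 4^{−5} = 3060/1024.
As a reduced fraction: E[X] = 765/256 ≈ 2.988281.
Is E[X] < 1? NO.
Since E[X] ≥ 1, the first-moment bound is inconclusive at n = 18; it does NOT by itself certify R_4(4) > 18.

E[X] = 765/256 ≈ 2.988281; E[X] ≥ 1; first-moment method inconclusive here.


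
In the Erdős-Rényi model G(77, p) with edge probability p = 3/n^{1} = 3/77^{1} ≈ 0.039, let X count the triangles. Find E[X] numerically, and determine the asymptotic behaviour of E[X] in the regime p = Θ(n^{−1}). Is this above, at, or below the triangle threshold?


Number of potential triangles: C(77, 3) = 73150.
Each occurs with probability p³ ≈ (0.039)³ ≈ 5.91414e-05.
By linearity: E[X] = C(77, 3)·p³ ≈ 73150 · 5.91414e-05 ≈ 4.326.
Here α = 1, so p = 3/n is exactly at the triangle threshold p ~ 1/n. Asymptotically E[X] → c³/6 = 3³/6 = 9/2 ≈ 4.500, a bounded constant. In this regime the triangle count is asymptotically Poisson(c³/6).

E[X] ≈ 4.326; in regime p = Θ(1/n^{1}) E[X] stays bounded (at the triangle threshold p ~ 1/n).


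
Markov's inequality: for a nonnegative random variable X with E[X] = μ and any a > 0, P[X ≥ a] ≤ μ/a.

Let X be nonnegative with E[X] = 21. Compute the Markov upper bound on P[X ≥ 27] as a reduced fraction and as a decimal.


μ = E[X] = 21, a = 27.
Markov: P[X ≥ 27] ≤ μ/a = (21)/27 = 7/9.
Numerically: ≈ 0.778.
(Since a = 27 > μ = 21.000, the bound 7/9 is < 1 and informative.)

P[X ≥ 27] ≤ 7/9 ≈ 0.778.


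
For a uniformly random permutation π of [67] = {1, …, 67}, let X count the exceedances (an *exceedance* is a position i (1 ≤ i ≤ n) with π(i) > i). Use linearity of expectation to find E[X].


Write X = Σ_{i=1}^{67} X_i, where X_i = 1_{π(i) > i}.
For each fixed i, π(i) is uniform over {1, …, 67} (marginal of a uniform permutation), so P[π(i) > i] = (n − i)/n. Summing: Σ_{i=1}^{67} (n − i)/n = (0 + 1 + … + 66)/67 = 67(67 − 1)/(2·67) = (67 − 1)/2.
Hence E[X] = Σ_{i=1}^{67} (67 − i)/67 = 33 ≈ 33.000000.

E[X] = 33 = 33.000000.


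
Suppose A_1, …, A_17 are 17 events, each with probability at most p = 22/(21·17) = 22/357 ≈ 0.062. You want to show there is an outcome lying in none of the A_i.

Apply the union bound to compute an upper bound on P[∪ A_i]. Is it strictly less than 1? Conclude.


Union bound: P[∪_{i=1}^{17} A_i] ≤ Σ_i P[A_i] ≤ 17·p = 17·(22/357) = 22/21.
Numerically: 22/21 ≈ 1.048.
Is 22/21 < 1? NO.
Since the bound 22/21 is ≥ 1, the union bound is uninformative here; it does NOT by itself certify existence.

17·p = 22/21 ≈ 1.048; existence NOT certified by the union bound.


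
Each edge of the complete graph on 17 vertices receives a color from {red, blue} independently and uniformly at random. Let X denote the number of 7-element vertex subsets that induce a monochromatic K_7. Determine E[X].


Let X = Σ_S X_S over the C(17, 7) = 19448 subsets S of size 7, where X_S = 1 if the K_7 on S is monochromatic.
For a fixed S, the K_7 on S has C(7, 2) = 21 edges. P[all 21 edges red] = (1/2)^21, and likewise for blue, so P[monochromatic] = 2·(1/2)^21 = 2^{1 − 21} = 1/1048576.
By linearity of expectation: E[X] = C(17, 7) · 2^{1 − 21} = 19448 · 1/1048576 = 2431/131072.
Numerically: E[X] ≈ 0.01855.

E[X] = C(17,7)·2^(1−C(7,2)) = 2431/131072 ≈ 0.01855.


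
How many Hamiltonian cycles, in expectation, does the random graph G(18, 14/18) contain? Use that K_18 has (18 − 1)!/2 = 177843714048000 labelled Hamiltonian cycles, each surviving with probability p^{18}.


K_18 has (18 − 1)!/2 = 177843714048000 labelled Hamiltonian cycles.
For each such Hamiltonian cycle H, let X_H = 1 if all 18 edges of H are present in G. Then P[X_H = 1] = p^{18} = (7/9)^{18} = 1628413597910449/150094635296999121.
By linearity: E[X] = Σ_H E[X_H] = 177843714048000 · p^{18} = 177843714048000 · 1628413597910449/150094635296999121 = 397260798708725298034688000/205891132094649.
Numerically: E[X] ≈ 1.92947e+12.

E[X] = 177843714048000 · (7/9)^{18} = 397260798708725298034688000/205891132094649 ≈ 1.92947e+12.


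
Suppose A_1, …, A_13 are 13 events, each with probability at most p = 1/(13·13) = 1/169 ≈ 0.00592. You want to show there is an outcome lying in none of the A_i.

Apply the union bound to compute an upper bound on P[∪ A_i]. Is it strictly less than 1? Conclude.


Union bound: P[∪_{i=1}^{13} A_i] ≤ Σ_i P[A_i] ≤ 13·p = 13·(1/169) = 1/13.
Numerically: 1/13 ≈ 0.07692.
Is 1/13 < 1? YES.
Since P[∪ A_i] ≤ 1/13 < 1, the complement has P[∩ A_i^c] ≥ 1 − 1/13 = 12/13 > 0, so some outcome avoids every A_i.

13·p = 1/13 ≈ 0.07692; existence CERTIFIED by the union bound.


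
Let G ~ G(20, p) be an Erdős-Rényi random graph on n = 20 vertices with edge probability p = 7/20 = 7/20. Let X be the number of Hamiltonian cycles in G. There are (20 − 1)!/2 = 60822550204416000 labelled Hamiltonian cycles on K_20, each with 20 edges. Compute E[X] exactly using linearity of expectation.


K_20 has (20 − 1)!/2 = 60822550204416000 labelled Hamiltonian cycles.
For each such Hamiltonian cycle H, let X_H = 1 if all 20 edges of H are present in G. Then P[X_H = 1] = p^{20} = (7/20)^{20} = 79792266297612001/104857600000000000000000000.
Summing the indicators: E[X] = Σ_H E[X_H] = 60822550204416000 · p^{20} = 60822550204416000 · 79792266297612001/104857600000000000000000000 = 1184855742873690605203907421/25600000000000000000.
Numerically: E[X] ≈ 4.63e+07.

E[X] = 60822550204416000 · (7/20)^{20} = 1184855742873690605203907421/25600000000000000000 ≈ 4.63e+07.


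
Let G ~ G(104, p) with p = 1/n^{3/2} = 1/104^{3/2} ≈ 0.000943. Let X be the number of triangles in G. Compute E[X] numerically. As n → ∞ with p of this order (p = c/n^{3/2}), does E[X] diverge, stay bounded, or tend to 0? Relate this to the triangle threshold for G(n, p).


Number of potential triangles: C(104, 3) = 182104.
Each occurs with probability p³ ≈ (0.000943)³ ≈ 8.38204e-10.
By linearity: E[X] = C(104, 3)·p³ ≈ 182104 · 8.38204e-10 ≈ 0.000.
Since α = 3/2 > 1, p = c/n^{3/2} = o(1/n) is below the triangle threshold p ~ 1/n. Asymptotically E[X] ~ (c³/6)·n^{3(1−α)} = (1³/6)·n^{-1.5} → 0, so by Markov's inequality G has no triangles w.h.p.

E[X] ≈ 0.000; in regime p = Θ(1/n^{3/2}) E[X] tends to 0 (below the triangle threshold p ~ 1/n).


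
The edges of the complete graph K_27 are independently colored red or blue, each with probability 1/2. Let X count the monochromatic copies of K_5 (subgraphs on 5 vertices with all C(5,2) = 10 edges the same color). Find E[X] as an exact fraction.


Let X = Σ_S X_S over the C(27, 5) = 80730 subsets S of size 5, where X_S = 1 if the K_5 on S is monochromatic.
For a fixed S, the K_5 on S has C(5, 2) = 10 edges. P[all 10 edges red] = (1/2)^10, and likewise for blue, so P[monochromatic] = 2·(1/2)^10 = 2^{1 − 10} = 1/512.
Summing: E[X] = C(27, 5) · 2^{1 − 10} = 80730 · 1/512 = 40365/256.
Numerically: E[X] ≈ 157.675781.

E[X] = C(27,5)·2^(1−C(5,2)) = 40365/256 ≈ 157.675781.


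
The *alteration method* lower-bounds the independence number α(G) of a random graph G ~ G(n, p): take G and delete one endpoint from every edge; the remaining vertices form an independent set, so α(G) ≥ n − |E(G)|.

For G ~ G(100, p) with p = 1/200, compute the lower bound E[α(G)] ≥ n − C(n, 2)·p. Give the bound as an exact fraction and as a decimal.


E[|E(G)|] = C(100, 2)·p = 4950 · (1/200) = 99/4.
E[α(G)] ≥ n − E[|E(G)|] = 100 − 99/4 = 301/4.
Numerically: ≈ 75.25000.
(This is only a lower bound; the true E[α(G)] may be larger.)

E[α(G)] ≥ 301/4 ≈ 75.25000.


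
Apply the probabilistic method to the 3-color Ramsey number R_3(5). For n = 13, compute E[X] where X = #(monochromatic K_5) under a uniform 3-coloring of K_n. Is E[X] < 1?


E[X] = C(13, 5) · 3^{1 − 10} = 1287 · 3^{−9} = 1287/19683.
As a reduced fraction: E[X] = 143/2187 ≈ 0.06539.
Is E[X] < 1? YES.
Since E[X] < 1, there exists a 3-coloring of K_{13} with no monochromatic K_5; hence R_3(5) > 13.

E[X] = 143/2187 ≈ 0.06539; E[X] < 1, so R_3(5) > 13.


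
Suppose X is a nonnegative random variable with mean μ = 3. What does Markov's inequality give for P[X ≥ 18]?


μ = E[X] = 3, a = 18.
Markov: P[X ≥ 18] ≤ μ/a = (3)/18 = 1/6.
Numerically: ≈ 0.1667.
(Since a = 18 > μ = 3.0000, the bound 1/6 is < 1 and informative.)

P[X ≥ 18] ≤ 1/6 ≈ 0.1667.


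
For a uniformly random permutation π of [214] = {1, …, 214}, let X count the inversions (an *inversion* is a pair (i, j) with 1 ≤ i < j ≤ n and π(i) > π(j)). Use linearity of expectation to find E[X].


Write X = Σ X_I over the C(214, 2) = 22791 pairs i < j, with X_I the indicator of one inversion.
There are 22791 indicators.
For each fixed pair i < j, the values π(i) and π(j) are two distinct elements of {1, …, 214} in uniformly random order; by symmetry P[π(i) > π(j)] = 1/2.
By linearity: E[X] = 22791 · (1/2) = C(214, 2) · (1/2) = 22791/2 = 22791/2 ≈ 11395.500000.

E[X] = 22791/2 = 11395.500000.
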